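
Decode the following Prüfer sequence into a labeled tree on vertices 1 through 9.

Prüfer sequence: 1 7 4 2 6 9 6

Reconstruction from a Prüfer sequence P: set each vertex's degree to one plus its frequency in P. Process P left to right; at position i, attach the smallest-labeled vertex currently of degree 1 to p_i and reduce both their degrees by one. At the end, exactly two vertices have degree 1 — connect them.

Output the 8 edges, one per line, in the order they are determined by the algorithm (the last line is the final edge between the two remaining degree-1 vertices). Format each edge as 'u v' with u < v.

Initial degrees: {1:2, 2:2, 3:1, 4:2, 5:1, 6:3, 7:2, 8:1, 9:2}
Step 1: smallest deg-1 vertex = 3, p_1 = 1. Add edge {1,3}. Now deg[3]=0, deg[1]=1.
Step 2: smallest deg-1 vertex = 1, p_2 = 7. Add edge {1,7}. Now deg[1]=0, deg[7]=1.
Step 3: smallest deg-1 vertex = 5, p_3 = 4. Add edge {4,5}. Now deg[5]=0, deg[4]=1.
Step 4: smallest deg-1 vertex = 4, p_4 = 2. Add edge {2,4}. Now deg[4]=0, deg[2]=1.
Step 5: smallest deg-1 vertex = 2, p_5 = 6. Add edge {2,6}. Now deg[2]=0, deg[6]=2.
Step 6: smallest deg-1 vertex = 7, p_6 = 9. Add edge {7,9}. Now deg[7]=0, deg[9]=1.
Step 7: smallest deg-1 vertex = 8, p_7 = 6. Add edge {6,8}. Now deg[8]=0, deg[6]=1.
Final: two remaining deg-1 vertices are 6, 9. Add edge {6,9}.

Answer: 1 3
1 7
4 5
2 4
2 6
7 9
6 8
6 9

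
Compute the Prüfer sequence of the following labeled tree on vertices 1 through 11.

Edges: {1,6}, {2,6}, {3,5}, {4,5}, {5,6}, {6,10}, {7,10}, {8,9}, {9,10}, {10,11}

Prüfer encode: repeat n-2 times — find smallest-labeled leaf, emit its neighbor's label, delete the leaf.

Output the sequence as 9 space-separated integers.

Step 1: leaves = {1,2,3,4,7,8,11}. Remove smallest leaf 1, emit neighbor 6.
Step 2: leaves = {2,3,4,7,8,11}. Remove smallest leaf 2, emit neighbor 6.
Step 3: leaves = {3,4,7,8,11}. Remove smallest leaf 3, emit neighbor 5.
Step 4: leaves = {4,7,8,11}. Remove smallest leaf 4, emit neighbor 5.
Step 5: leaves = {5,7,8,11}. Remove smallest leaf 5, emit neighbor 6.
Step 6: leaves = {6,7,8,11}. Remove smallest leaf 6, emit neighbor 10.
Step 7: leaves = {7,8,11}. Remove smallest leaf 7, emit neighbor 10.
Step 8: leaves = {8,11}. Remove smallest leaf 8, emit neighbor 9.
Step 9: leaves = {9,11}. Remove smallest leaf 9, emit neighbor 10.
Done: 2 vertices remain (10, 11). Sequence = [6 6 5 5 6 10 10 9 10]

Answer: 6 6 5 5 6 10 10 9 10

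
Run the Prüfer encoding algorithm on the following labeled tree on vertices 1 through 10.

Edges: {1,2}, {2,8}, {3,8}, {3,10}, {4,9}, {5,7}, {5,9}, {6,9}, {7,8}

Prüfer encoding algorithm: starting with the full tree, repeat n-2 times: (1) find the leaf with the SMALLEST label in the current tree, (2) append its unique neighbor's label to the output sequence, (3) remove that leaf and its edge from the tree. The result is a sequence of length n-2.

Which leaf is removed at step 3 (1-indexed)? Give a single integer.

Answer: 4

Derivation:
Step 1: current leaves = {1,4,6,10}. Remove leaf 1 (neighbor: 2).
Step 2: current leaves = {2,4,6,10}. Remove leaf 2 (neighbor: 8).
Step 3: current leaves = {4,6,10}. Remove leaf 4 (neighbor: 9).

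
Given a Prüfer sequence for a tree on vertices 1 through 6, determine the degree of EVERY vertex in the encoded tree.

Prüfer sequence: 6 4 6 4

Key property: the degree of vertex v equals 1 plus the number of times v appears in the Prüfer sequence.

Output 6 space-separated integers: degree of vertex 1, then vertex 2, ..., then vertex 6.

Answer: 1 1 1 3 1 3

Derivation:
p_1 = 6: count[6] becomes 1
p_2 = 4: count[4] becomes 1
p_3 = 6: count[6] becomes 2
p_4 = 4: count[4] becomes 2
Degrees (1 + count): deg[1]=1+0=1, deg[2]=1+0=1, deg[3]=1+0=1, deg[4]=1+2=3, deg[5]=1+0=1, deg[6]=1+2=3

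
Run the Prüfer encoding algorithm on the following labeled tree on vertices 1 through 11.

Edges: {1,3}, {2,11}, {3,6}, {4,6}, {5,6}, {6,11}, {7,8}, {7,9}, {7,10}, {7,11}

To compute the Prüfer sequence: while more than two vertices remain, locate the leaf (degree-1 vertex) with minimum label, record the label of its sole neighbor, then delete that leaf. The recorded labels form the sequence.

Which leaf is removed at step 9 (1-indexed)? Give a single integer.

Step 1: current leaves = {1,2,4,5,8,9,10}. Remove leaf 1 (neighbor: 3).
Step 2: current leaves = {2,3,4,5,8,9,10}. Remove leaf 2 (neighbor: 11).
Step 3: current leaves = {3,4,5,8,9,10}. Remove leaf 3 (neighbor: 6).
Step 4: current leaves = {4,5,8,9,10}. Remove leaf 4 (neighbor: 6).
Step 5: current leaves = {5,8,9,10}. Remove leaf 5 (neighbor: 6).
Step 6: current leaves = {6,8,9,10}. Remove leaf 6 (neighbor: 11).
Step 7: current leaves = {8,9,10,11}. Remove leaf 8 (neighbor: 7).
Step 8: current leaves = {9,10,11}. Remove leaf 9 (neighbor: 7).
Step 9: current leaves = {10,11}. Remove leaf 10 (neighbor: 7).

Answer: 10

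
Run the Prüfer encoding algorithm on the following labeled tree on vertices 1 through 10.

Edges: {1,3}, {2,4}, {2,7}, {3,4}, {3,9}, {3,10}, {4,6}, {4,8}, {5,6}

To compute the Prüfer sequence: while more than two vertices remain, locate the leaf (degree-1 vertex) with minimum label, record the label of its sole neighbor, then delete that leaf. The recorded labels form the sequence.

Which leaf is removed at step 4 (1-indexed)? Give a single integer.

Step 1: current leaves = {1,5,7,8,9,10}. Remove leaf 1 (neighbor: 3).
Step 2: current leaves = {5,7,8,9,10}. Remove leaf 5 (neighbor: 6).
Step 3: current leaves = {6,7,8,9,10}. Remove leaf 6 (neighbor: 4).
Step 4: current leaves = {7,8,9,10}. Remove leaf 7 (neighbor: 2).

Answer: 7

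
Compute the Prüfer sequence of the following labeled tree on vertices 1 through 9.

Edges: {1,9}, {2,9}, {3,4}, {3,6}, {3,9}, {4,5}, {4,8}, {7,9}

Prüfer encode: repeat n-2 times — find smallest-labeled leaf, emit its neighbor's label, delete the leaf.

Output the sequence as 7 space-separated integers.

Answer: 9 9 4 3 9 4 3

Derivation:
Step 1: leaves = {1,2,5,6,7,8}. Remove smallest leaf 1, emit neighbor 9.
Step 2: leaves = {2,5,6,7,8}. Remove smallest leaf 2, emit neighbor 9.
Step 3: leaves = {5,6,7,8}. Remove smallest leaf 5, emit neighbor 4.
Step 4: leaves = {6,7,8}. Remove smallest leaf 6, emit neighbor 3.
Step 5: leaves = {7,8}. Remove smallest leaf 7, emit neighbor 9.
Step 6: leaves = {8,9}. Remove smallest leaf 8, emit neighbor 4.
Step 7: leaves = {4,9}. Remove smallest leaf 4, emit neighbor 3.
Done: 2 vertices remain (3, 9). Sequence = [9 9 4 3 9 4 3]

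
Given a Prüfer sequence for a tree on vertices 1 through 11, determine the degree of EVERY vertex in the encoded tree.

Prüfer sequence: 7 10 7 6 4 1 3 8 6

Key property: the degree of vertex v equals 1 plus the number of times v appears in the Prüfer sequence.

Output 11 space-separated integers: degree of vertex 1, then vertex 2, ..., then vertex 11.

p_1 = 7: count[7] becomes 1
p_2 = 10: count[10] becomes 1
p_3 = 7: count[7] becomes 2
p_4 = 6: count[6] becomes 1
p_5 = 4: count[4] becomes 1
p_6 = 1: count[1] becomes 1
p_7 = 3: count[3] becomes 1
p_8 = 8: count[8] becomes 1
p_9 = 6: count[6] becomes 2
Degrees (1 + count): deg[1]=1+1=2, deg[2]=1+0=1, deg[3]=1+1=2, deg[4]=1+1=2, deg[5]=1+0=1, deg[6]=1+2=3, deg[7]=1+2=3, deg[8]=1+1=2, deg[9]=1+0=1, deg[10]=1+1=2, deg[11]=1+0=1

Answer: 2 1 2 2 1 3 3 2 1 2 1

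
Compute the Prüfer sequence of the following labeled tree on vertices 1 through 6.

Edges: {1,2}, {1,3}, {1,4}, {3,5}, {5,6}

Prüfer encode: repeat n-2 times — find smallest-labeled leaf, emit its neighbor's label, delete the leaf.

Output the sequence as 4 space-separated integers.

Step 1: leaves = {2,4,6}. Remove smallest leaf 2, emit neighbor 1.
Step 2: leaves = {4,6}. Remove smallest leaf 4, emit neighbor 1.
Step 3: leaves = {1,6}. Remove smallest leaf 1, emit neighbor 3.
Step 4: leaves = {3,6}. Remove smallest leaf 3, emit neighbor 5.
Done: 2 vertices remain (5, 6). Sequence = [1 1 3 5]

Answer: 1 1 3 5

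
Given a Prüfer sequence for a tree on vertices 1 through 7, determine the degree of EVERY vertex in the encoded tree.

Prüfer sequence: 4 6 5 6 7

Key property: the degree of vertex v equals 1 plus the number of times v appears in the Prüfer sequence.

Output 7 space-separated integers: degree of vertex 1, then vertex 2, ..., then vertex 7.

p_1 = 4: count[4] becomes 1
p_2 = 6: count[6] becomes 1
p_3 = 5: count[5] becomes 1
p_4 = 6: count[6] becomes 2
p_5 = 7: count[7] becomes 1
Degrees (1 + count): deg[1]=1+0=1, deg[2]=1+0=1, deg[3]=1+0=1, deg[4]=1+1=2, deg[5]=1+1=2, deg[6]=1+2=3, deg[7]=1+1=2

Answer: 1 1 1 2 2 3 2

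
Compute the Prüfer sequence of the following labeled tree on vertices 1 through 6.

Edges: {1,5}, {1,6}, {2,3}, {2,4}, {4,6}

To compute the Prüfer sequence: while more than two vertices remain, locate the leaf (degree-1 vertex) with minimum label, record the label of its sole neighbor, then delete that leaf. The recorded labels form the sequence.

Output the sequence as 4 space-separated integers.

Step 1: leaves = {3,5}. Remove smallest leaf 3, emit neighbor 2.
Step 2: leaves = {2,5}. Remove smallest leaf 2, emit neighbor 4.
Step 3: leaves = {4,5}. Remove smallest leaf 4, emit neighbor 6.
Step 4: leaves = {5,6}. Remove smallest leaf 5, emit neighbor 1.
Done: 2 vertices remain (1, 6). Sequence = [2 4 6 1]

Answer: 2 4 6 1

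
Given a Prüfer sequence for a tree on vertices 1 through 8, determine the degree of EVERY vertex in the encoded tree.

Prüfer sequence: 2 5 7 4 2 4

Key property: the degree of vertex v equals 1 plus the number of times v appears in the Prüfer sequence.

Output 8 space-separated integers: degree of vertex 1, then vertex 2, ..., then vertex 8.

p_1 = 2: count[2] becomes 1
p_2 = 5: count[5] becomes 1
p_3 = 7: count[7] becomes 1
p_4 = 4: count[4] becomes 1
p_5 = 2: count[2] becomes 2
p_6 = 4: count[4] becomes 2
Degrees (1 + count): deg[1]=1+0=1, deg[2]=1+2=3, deg[3]=1+0=1, deg[4]=1+2=3, deg[5]=1+1=2, deg[6]=1+0=1, deg[7]=1+1=2, deg[8]=1+0=1

Answer: 1 3 1 3 2 1 2 1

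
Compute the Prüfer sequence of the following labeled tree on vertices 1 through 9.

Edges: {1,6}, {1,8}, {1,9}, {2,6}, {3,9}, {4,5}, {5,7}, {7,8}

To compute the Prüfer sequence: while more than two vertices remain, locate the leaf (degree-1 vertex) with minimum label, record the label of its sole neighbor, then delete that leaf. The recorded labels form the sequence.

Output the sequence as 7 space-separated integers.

Step 1: leaves = {2,3,4}. Remove smallest leaf 2, emit neighbor 6.
Step 2: leaves = {3,4,6}. Remove smallest leaf 3, emit neighbor 9.
Step 3: leaves = {4,6,9}. Remove smallest leaf 4, emit neighbor 5.
Step 4: leaves = {5,6,9}. Remove smallest leaf 5, emit neighbor 7.
Step 5: leaves = {6,7,9}. Remove smallest leaf 6, emit neighbor 1.
Step 6: leaves = {7,9}. Remove smallest leaf 7, emit neighbor 8.
Step 7: leaves = {8,9}. Remove smallest leaf 8, emit neighbor 1.
Done: 2 vertices remain (1, 9). Sequence = [6 9 5 7 1 8 1]

Answer: 6 9 5 7 1 8 1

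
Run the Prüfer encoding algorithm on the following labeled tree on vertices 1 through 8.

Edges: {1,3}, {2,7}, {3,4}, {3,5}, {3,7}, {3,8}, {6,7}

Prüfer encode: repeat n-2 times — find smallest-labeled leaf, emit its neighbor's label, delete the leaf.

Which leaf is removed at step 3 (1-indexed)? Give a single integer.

Answer: 4

Derivation:
Step 1: current leaves = {1,2,4,5,6,8}. Remove leaf 1 (neighbor: 3).
Step 2: current leaves = {2,4,5,6,8}. Remove leaf 2 (neighbor: 7).
Step 3: current leaves = {4,5,6,8}. Remove leaf 4 (neighbor: 3).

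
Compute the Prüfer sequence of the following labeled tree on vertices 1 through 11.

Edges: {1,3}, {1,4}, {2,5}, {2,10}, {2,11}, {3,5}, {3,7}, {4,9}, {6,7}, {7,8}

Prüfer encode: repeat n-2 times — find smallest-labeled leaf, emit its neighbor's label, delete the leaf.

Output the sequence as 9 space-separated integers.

Step 1: leaves = {6,8,9,10,11}. Remove smallest leaf 6, emit neighbor 7.
Step 2: leaves = {8,9,10,11}. Remove smallest leaf 8, emit neighbor 7.
Step 3: leaves = {7,9,10,11}. Remove smallest leaf 7, emit neighbor 3.
Step 4: leaves = {9,10,11}. Remove smallest leaf 9, emit neighbor 4.
Step 5: leaves = {4,10,11}. Remove smallest leaf 4, emit neighbor 1.
Step 6: leaves = {1,10,11}. Remove smallest leaf 1, emit neighbor 3.
Step 7: leaves = {3,10,11}. Remove smallest leaf 3, emit neighbor 5.
Step 8: leaves = {5,10,11}. Remove smallest leaf 5, emit neighbor 2.
Step 9: leaves = {10,11}. Remove smallest leaf 10, emit neighbor 2.
Done: 2 vertices remain (2, 11). Sequence = [7 7 3 4 1 3 5 2 2]

Answer: 7 7 3 4 1 3 5 2 2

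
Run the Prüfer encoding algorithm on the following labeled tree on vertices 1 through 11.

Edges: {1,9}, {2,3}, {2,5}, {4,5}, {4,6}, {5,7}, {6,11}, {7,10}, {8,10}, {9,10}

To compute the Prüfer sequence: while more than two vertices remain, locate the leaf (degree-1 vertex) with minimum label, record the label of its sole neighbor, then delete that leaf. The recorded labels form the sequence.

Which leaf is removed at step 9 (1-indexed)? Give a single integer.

Step 1: current leaves = {1,3,8,11}. Remove leaf 1 (neighbor: 9).
Step 2: current leaves = {3,8,9,11}. Remove leaf 3 (neighbor: 2).
Step 3: current leaves = {2,8,9,11}. Remove leaf 2 (neighbor: 5).
Step 4: current leaves = {8,9,11}. Remove leaf 8 (neighbor: 10).
Step 5: current leaves = {9,11}. Remove leaf 9 (neighbor: 10).
Step 6: current leaves = {10,11}. Remove leaf 10 (neighbor: 7).
Step 7: current leaves = {7,11}. Remove leaf 7 (neighbor: 5).
Step 8: current leaves = {5,11}. Remove leaf 5 (neighbor: 4).
Step 9: current leaves = {4,11}. Remove leaf 4 (neighbor: 6).

Answer: 4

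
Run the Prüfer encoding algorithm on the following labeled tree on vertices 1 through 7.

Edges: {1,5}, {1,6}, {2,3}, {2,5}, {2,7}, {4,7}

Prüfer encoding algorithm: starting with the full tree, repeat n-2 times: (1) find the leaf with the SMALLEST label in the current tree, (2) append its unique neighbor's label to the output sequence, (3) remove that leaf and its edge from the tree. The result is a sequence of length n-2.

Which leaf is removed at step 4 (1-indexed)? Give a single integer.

Step 1: current leaves = {3,4,6}. Remove leaf 3 (neighbor: 2).
Step 2: current leaves = {4,6}. Remove leaf 4 (neighbor: 7).
Step 3: current leaves = {6,7}. Remove leaf 6 (neighbor: 1).
Step 4: current leaves = {1,7}. Remove leaf 1 (neighbor: 5).

Answer: 1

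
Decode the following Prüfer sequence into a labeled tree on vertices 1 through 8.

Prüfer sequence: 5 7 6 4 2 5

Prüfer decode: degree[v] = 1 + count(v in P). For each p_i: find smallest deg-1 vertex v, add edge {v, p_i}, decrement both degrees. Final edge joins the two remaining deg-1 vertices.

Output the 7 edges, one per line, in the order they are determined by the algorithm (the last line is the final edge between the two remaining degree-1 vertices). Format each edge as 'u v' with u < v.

Answer: 1 5
3 7
6 7
4 6
2 4
2 5
5 8

Derivation:
Initial degrees: {1:1, 2:2, 3:1, 4:2, 5:3, 6:2, 7:2, 8:1}
Step 1: smallest deg-1 vertex = 1, p_1 = 5. Add edge {1,5}. Now deg[1]=0, deg[5]=2.
Step 2: smallest deg-1 vertex = 3, p_2 = 7. Add edge {3,7}. Now deg[3]=0, deg[7]=1.
Step 3: smallest deg-1 vertex = 7, p_3 = 6. Add edge {6,7}. Now deg[7]=0, deg[6]=1.
Step 4: smallest deg-1 vertex = 6, p_4 = 4. Add edge {4,6}. Now deg[6]=0, deg[4]=1.
Step 5: smallest deg-1 vertex = 4, p_5 = 2. Add edge {2,4}. Now deg[4]=0, deg[2]=1.
Step 6: smallest deg-1 vertex = 2, p_6 = 5. Add edge {2,5}. Now deg[2]=0, deg[5]=1.
Final: two remaining deg-1 vertices are 5, 8. Add edge {5,8}.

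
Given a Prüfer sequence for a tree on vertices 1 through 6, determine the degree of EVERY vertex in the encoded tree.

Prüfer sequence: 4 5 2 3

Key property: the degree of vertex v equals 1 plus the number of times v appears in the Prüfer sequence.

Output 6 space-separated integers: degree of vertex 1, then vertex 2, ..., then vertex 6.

p_1 = 4: count[4] becomes 1
p_2 = 5: count[5] becomes 1
p_3 = 2: count[2] becomes 1
p_4 = 3: count[3] becomes 1
Degrees (1 + count): deg[1]=1+0=1, deg[2]=1+1=2, deg[3]=1+1=2, deg[4]=1+1=2, deg[5]=1+1=2, deg[6]=1+0=1

Answer: 1 2 2 2 2 1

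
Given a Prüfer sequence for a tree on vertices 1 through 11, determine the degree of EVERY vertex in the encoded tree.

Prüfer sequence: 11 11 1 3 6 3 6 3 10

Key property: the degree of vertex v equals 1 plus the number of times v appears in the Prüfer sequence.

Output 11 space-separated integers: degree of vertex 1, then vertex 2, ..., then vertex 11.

Answer: 2 1 4 1 1 3 1 1 1 2 3

Derivation:
p_1 = 11: count[11] becomes 1
p_2 = 11: count[11] becomes 2
p_3 = 1: count[1] becomes 1
p_4 = 3: count[3] becomes 1
p_5 = 6: count[6] becomes 1
p_6 = 3: count[3] becomes 2
p_7 = 6: count[6] becomes 2
p_8 = 3: count[3] becomes 3
p_9 = 10: count[10] becomes 1
Degrees (1 + count): deg[1]=1+1=2, deg[2]=1+0=1, deg[3]=1+3=4, deg[4]=1+0=1, deg[5]=1+0=1, deg[6]=1+2=3, deg[7]=1+0=1, deg[8]=1+0=1, deg[9]=1+0=1, deg[10]=1+1=2, deg[11]=1+2=3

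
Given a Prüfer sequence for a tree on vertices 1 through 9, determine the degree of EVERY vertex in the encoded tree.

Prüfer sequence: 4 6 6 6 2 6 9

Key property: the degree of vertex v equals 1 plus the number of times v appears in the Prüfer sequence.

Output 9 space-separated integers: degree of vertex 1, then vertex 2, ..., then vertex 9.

Answer: 1 2 1 2 1 5 1 1 2

Derivation:
p_1 = 4: count[4] becomes 1
p_2 = 6: count[6] becomes 1
p_3 = 6: count[6] becomes 2
p_4 = 6: count[6] becomes 3
p_5 = 2: count[2] becomes 1
p_6 = 6: count[6] becomes 4
p_7 = 9: count[9] becomes 1
Degrees (1 + count): deg[1]=1+0=1, deg[2]=1+1=2, deg[3]=1+0=1, deg[4]=1+1=2, deg[5]=1+0=1, deg[6]=1+4=5, deg[7]=1+0=1, deg[8]=1+0=1, deg[9]=1+1=2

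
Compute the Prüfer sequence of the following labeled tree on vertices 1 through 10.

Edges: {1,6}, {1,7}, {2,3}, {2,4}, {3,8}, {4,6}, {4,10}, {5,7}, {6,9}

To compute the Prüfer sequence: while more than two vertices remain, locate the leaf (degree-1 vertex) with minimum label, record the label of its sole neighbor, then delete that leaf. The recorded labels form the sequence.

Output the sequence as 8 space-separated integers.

Answer: 7 1 6 3 2 4 6 4

Derivation:
Step 1: leaves = {5,8,9,10}. Remove smallest leaf 5, emit neighbor 7.
Step 2: leaves = {7,8,9,10}. Remove smallest leaf 7, emit neighbor 1.
Step 3: leaves = {1,8,9,10}. Remove smallest leaf 1, emit neighbor 6.
Step 4: leaves = {8,9,10}. Remove smallest leaf 8, emit neighbor 3.
Step 5: leaves = {3,9,10}. Remove smallest leaf 3, emit neighbor 2.
Step 6: leaves = {2,9,10}. Remove smallest leaf 2, emit neighbor 4.
Step 7: leaves = {9,10}. Remove smallest leaf 9, emit neighbor 6.
Step 8: leaves = {6,10}. Remove smallest leaf 6, emit neighbor 4.
Done: 2 vertices remain (4, 10). Sequence = [7 1 6 3 2 4 6 4]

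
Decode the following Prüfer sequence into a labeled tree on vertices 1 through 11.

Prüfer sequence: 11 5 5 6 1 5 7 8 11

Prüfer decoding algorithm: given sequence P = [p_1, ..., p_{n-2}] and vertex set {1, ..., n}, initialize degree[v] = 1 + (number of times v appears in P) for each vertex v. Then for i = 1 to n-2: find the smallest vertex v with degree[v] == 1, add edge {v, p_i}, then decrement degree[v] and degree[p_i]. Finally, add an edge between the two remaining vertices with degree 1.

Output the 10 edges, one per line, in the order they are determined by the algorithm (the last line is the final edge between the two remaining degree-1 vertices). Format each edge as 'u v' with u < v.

Answer: 2 11
3 5
4 5
6 9
1 6
1 5
5 7
7 8
8 11
10 11

Derivation:
Initial degrees: {1:2, 2:1, 3:1, 4:1, 5:4, 6:2, 7:2, 8:2, 9:1, 10:1, 11:3}
Step 1: smallest deg-1 vertex = 2, p_1 = 11. Add edge {2,11}. Now deg[2]=0, deg[11]=2.
Step 2: smallest deg-1 vertex = 3, p_2 = 5. Add edge {3,5}. Now deg[3]=0, deg[5]=3.
Step 3: smallest deg-1 vertex = 4, p_3 = 5. Add edge {4,5}. Now deg[4]=0, deg[5]=2.
Step 4: smallest deg-1 vertex = 9, p_4 = 6. Add edge {6,9}. Now deg[9]=0, deg[6]=1.
Step 5: smallest deg-1 vertex = 6, p_5 = 1. Add edge {1,6}. Now deg[6]=0, deg[1]=1.
Step 6: smallest deg-1 vertex = 1, p_6 = 5. Add edge {1,5}. Now deg[1]=0, deg[5]=1.
Step 7: smallest deg-1 vertex = 5, p_7 = 7. Add edge {5,7}. Now deg[5]=0, deg[7]=1.
Step 8: smallest deg-1 vertex = 7, p_8 = 8. Add edge {7,8}. Now deg[7]=0, deg[8]=1.
Step 9: smallest deg-1 vertex = 8, p_9 = 11. Add edge {8,11}. Now deg[8]=0, deg[11]=1.
Final: two remaining deg-1 vertices are 10, 11. Add edge {10,11}.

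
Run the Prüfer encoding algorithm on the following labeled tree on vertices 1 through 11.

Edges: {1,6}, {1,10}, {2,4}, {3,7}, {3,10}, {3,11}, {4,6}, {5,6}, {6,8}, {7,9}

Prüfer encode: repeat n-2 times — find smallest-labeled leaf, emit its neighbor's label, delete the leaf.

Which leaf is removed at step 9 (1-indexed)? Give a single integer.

Step 1: current leaves = {2,5,8,9,11}. Remove leaf 2 (neighbor: 4).
Step 2: current leaves = {4,5,8,9,11}. Remove leaf 4 (neighbor: 6).
Step 3: current leaves = {5,8,9,11}. Remove leaf 5 (neighbor: 6).
Step 4: current leaves = {8,9,11}. Remove leaf 8 (neighbor: 6).
Step 5: current leaves = {6,9,11}. Remove leaf 6 (neighbor: 1).
Step 6: current leaves = {1,9,11}. Remove leaf 1 (neighbor: 10).
Step 7: current leaves = {9,10,11}. Remove leaf 9 (neighbor: 7).
Step 8: current leaves = {7,10,11}. Remove leaf 7 (neighbor: 3).
Step 9: current leaves = {10,11}. Remove leaf 10 (neighbor: 3).

Answer: 10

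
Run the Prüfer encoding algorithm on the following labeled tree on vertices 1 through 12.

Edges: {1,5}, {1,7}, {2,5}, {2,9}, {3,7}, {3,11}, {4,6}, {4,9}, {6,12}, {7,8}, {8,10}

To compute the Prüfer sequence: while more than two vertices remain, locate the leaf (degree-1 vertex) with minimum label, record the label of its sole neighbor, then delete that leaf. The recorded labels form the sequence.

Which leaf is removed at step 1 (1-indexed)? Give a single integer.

Step 1: current leaves = {10,11,12}. Remove leaf 10 (neighbor: 8).

Answer: 10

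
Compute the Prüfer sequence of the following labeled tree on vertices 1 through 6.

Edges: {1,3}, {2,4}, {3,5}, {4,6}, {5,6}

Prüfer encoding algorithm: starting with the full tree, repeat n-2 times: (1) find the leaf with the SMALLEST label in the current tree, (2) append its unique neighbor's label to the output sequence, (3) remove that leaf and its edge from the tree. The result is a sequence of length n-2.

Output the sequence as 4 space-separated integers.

Answer: 3 4 5 6

Derivation:
Step 1: leaves = {1,2}. Remove smallest leaf 1, emit neighbor 3.
Step 2: leaves = {2,3}. Remove smallest leaf 2, emit neighbor 4.
Step 3: leaves = {3,4}. Remove smallest leaf 3, emit neighbor 5.
Step 4: leaves = {4,5}. Remove smallest leaf 4, emit neighbor 6.
Done: 2 vertices remain (5, 6). Sequence = [3 4 5 6]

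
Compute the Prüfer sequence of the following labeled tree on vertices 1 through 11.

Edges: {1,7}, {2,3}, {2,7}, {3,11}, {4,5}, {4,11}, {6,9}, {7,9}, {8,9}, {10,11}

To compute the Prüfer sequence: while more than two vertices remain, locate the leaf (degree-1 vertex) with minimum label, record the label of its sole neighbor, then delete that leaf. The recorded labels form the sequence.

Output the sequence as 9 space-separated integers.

Answer: 7 4 11 9 9 7 2 3 11

Derivation:
Step 1: leaves = {1,5,6,8,10}. Remove smallest leaf 1, emit neighbor 7.
Step 2: leaves = {5,6,8,10}. Remove smallest leaf 5, emit neighbor 4.
Step 3: leaves = {4,6,8,10}. Remove smallest leaf 4, emit neighbor 11.
Step 4: leaves = {6,8,10}. Remove smallest leaf 6, emit neighbor 9.
Step 5: leaves = {8,10}. Remove smallest leaf 8, emit neighbor 9.
Step 6: leaves = {9,10}. Remove smallest leaf 9, emit neighbor 7.
Step 7: leaves = {7,10}. Remove smallest leaf 7, emit neighbor 2.
Step 8: leaves = {2,10}. Remove smallest leaf 2, emit neighbor 3.
Step 9: leaves = {3,10}. Remove smallest leaf 3, emit neighbor 11.
Done: 2 vertices remain (10, 11). Sequence = [7 4 11 9 9 7 2 3 11]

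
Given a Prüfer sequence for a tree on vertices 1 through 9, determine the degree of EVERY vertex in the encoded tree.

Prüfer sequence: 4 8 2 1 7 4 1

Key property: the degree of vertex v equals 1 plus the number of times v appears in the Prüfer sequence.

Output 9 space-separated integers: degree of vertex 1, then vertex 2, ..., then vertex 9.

p_1 = 4: count[4] becomes 1
p_2 = 8: count[8] becomes 1
p_3 = 2: count[2] becomes 1
p_4 = 1: count[1] becomes 1
p_5 = 7: count[7] becomes 1
p_6 = 4: count[4] becomes 2
p_7 = 1: count[1] becomes 2
Degrees (1 + count): deg[1]=1+2=3, deg[2]=1+1=2, deg[3]=1+0=1, deg[4]=1+2=3, deg[5]=1+0=1, deg[6]=1+0=1, deg[7]=1+1=2, deg[8]=1+1=2, deg[9]=1+0=1

Answer: 3 2 1 3 1 1 2 2 1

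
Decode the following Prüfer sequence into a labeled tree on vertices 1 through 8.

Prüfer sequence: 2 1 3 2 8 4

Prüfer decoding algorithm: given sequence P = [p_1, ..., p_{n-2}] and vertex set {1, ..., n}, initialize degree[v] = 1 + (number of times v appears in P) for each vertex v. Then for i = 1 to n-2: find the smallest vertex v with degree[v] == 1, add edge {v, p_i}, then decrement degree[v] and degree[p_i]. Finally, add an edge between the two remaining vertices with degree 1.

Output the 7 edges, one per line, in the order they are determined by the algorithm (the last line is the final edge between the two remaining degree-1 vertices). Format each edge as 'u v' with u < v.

Answer: 2 5
1 6
1 3
2 3
2 8
4 7
4 8

Derivation:
Initial degrees: {1:2, 2:3, 3:2, 4:2, 5:1, 6:1, 7:1, 8:2}
Step 1: smallest deg-1 vertex = 5, p_1 = 2. Add edge {2,5}. Now deg[5]=0, deg[2]=2.
Step 2: smallest deg-1 vertex = 6, p_2 = 1. Add edge {1,6}. Now deg[6]=0, deg[1]=1.
Step 3: smallest deg-1 vertex = 1, p_3 = 3. Add edge {1,3}. Now deg[1]=0, deg[3]=1.
Step 4: smallest deg-1 vertex = 3, p_4 = 2. Add edge {2,3}. Now deg[3]=0, deg[2]=1.
Step 5: smallest deg-1 vertex = 2, p_5 = 8. Add edge {2,8}. Now deg[2]=0, deg[8]=1.
Step 6: smallest deg-1 vertex = 7, p_6 = 4. Add edge {4,7}. Now deg[7]=0, deg[4]=1.
Final: two remaining deg-1 vertices are 4, 8. Add edge {4,8}.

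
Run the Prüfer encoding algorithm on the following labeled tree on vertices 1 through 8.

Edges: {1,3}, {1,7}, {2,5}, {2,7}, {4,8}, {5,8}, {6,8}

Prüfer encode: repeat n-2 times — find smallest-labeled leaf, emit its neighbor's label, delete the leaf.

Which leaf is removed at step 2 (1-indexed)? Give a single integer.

Answer: 1

Derivation:
Step 1: current leaves = {3,4,6}. Remove leaf 3 (neighbor: 1).
Step 2: current leaves = {1,4,6}. Remove leaf 1 (neighbor: 7).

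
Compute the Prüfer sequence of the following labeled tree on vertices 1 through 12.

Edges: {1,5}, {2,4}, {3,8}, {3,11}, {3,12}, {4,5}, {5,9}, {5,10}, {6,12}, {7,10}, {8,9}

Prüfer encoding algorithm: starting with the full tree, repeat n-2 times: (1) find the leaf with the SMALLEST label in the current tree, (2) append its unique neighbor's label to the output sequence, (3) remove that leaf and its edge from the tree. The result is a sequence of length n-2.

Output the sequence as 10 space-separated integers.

Step 1: leaves = {1,2,6,7,11}. Remove smallest leaf 1, emit neighbor 5.
Step 2: leaves = {2,6,7,11}. Remove smallest leaf 2, emit neighbor 4.
Step 3: leaves = {4,6,7,11}. Remove smallest leaf 4, emit neighbor 5.
Step 4: leaves = {6,7,11}. Remove smallest leaf 6, emit neighbor 12.
Step 5: leaves = {7,11,12}. Remove smallest leaf 7, emit neighbor 10.
Step 6: leaves = {10,11,12}. Remove smallest leaf 10, emit neighbor 5.
Step 7: leaves = {5,11,12}. Remove smallest leaf 5, emit neighbor 9.
Step 8: leaves = {9,11,12}. Remove smallest leaf 9, emit neighbor 8.
Step 9: leaves = {8,11,12}. Remove smallest leaf 8, emit neighbor 3.
Step 10: leaves = {11,12}. Remove smallest leaf 11, emit neighbor 3.
Done: 2 vertices remain (3, 12). Sequence = [5 4 5 12 10 5 9 8 3 3]

Answer: 5 4 5 12 10 5 9 8 3 3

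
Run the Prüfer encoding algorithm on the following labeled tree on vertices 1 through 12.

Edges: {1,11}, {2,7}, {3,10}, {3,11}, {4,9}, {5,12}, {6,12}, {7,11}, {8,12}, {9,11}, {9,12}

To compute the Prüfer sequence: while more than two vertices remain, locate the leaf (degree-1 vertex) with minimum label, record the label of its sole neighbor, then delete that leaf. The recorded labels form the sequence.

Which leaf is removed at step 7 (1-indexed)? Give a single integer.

Step 1: current leaves = {1,2,4,5,6,8,10}. Remove leaf 1 (neighbor: 11).
Step 2: current leaves = {2,4,5,6,8,10}. Remove leaf 2 (neighbor: 7).
Step 3: current leaves = {4,5,6,7,8,10}. Remove leaf 4 (neighbor: 9).
Step 4: current leaves = {5,6,7,8,10}. Remove leaf 5 (neighbor: 12).
Step 5: current leaves = {6,7,8,10}. Remove leaf 6 (neighbor: 12).
Step 6: current leaves = {7,8,10}. Remove leaf 7 (neighbor: 11).
Step 7: current leaves = {8,10}. Remove leaf 8 (neighbor: 12).

Answer: 8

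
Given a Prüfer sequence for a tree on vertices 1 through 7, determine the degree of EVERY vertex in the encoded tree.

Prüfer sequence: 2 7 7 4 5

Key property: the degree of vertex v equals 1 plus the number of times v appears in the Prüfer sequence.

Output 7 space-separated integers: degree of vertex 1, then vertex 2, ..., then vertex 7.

p_1 = 2: count[2] becomes 1
p_2 = 7: count[7] becomes 1
p_3 = 7: count[7] becomes 2
p_4 = 4: count[4] becomes 1
p_5 = 5: count[5] becomes 1
Degrees (1 + count): deg[1]=1+0=1, deg[2]=1+1=2, deg[3]=1+0=1, deg[4]=1+1=2, deg[5]=1+1=2, deg[6]=1+0=1, deg[7]=1+2=3

Answer: 1 2 1 2 2 1 3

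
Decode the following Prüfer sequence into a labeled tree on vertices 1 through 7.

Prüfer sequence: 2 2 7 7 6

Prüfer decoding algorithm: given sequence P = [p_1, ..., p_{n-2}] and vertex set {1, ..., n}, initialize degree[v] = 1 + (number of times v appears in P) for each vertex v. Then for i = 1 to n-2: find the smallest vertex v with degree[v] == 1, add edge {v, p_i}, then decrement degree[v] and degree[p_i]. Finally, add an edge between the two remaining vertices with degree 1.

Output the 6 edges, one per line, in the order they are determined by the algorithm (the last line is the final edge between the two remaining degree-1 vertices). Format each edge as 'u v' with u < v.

Initial degrees: {1:1, 2:3, 3:1, 4:1, 5:1, 6:2, 7:3}
Step 1: smallest deg-1 vertex = 1, p_1 = 2. Add edge {1,2}. Now deg[1]=0, deg[2]=2.
Step 2: smallest deg-1 vertex = 3, p_2 = 2. Add edge {2,3}. Now deg[3]=0, deg[2]=1.
Step 3: smallest deg-1 vertex = 2, p_3 = 7. Add edge {2,7}. Now deg[2]=0, deg[7]=2.
Step 4: smallest deg-1 vertex = 4, p_4 = 7. Add edge {4,7}. Now deg[4]=0, deg[7]=1.
Step 5: smallest deg-1 vertex = 5, p_5 = 6. Add edge {5,6}. Now deg[5]=0, deg[6]=1.
Final: two remaining deg-1 vertices are 6, 7. Add edge {6,7}.

Answer: 1 2
2 3
2 7
4 7
5 6
6 7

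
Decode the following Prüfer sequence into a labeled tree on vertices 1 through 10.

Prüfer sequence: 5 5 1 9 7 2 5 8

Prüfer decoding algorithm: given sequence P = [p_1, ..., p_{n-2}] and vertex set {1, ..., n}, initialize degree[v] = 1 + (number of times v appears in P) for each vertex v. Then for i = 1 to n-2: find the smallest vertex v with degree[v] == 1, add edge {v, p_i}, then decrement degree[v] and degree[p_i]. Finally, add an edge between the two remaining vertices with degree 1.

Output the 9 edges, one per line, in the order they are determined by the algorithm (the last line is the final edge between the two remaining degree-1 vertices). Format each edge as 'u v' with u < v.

Answer: 3 5
4 5
1 6
1 9
7 9
2 7
2 5
5 8
8 10

Derivation:
Initial degrees: {1:2, 2:2, 3:1, 4:1, 5:4, 6:1, 7:2, 8:2, 9:2, 10:1}
Step 1: smallest deg-1 vertex = 3, p_1 = 5. Add edge {3,5}. Now deg[3]=0, deg[5]=3.
Step 2: smallest deg-1 vertex = 4, p_2 = 5. Add edge {4,5}. Now deg[4]=0, deg[5]=2.
Step 3: smallest deg-1 vertex = 6, p_3 = 1. Add edge {1,6}. Now deg[6]=0, deg[1]=1.
Step 4: smallest deg-1 vertex = 1, p_4 = 9. Add edge {1,9}. Now deg[1]=0, deg[9]=1.
Step 5: smallest deg-1 vertex = 9, p_5 = 7. Add edge {7,9}. Now deg[9]=0, deg[7]=1.
Step 6: smallest deg-1 vertex = 7, p_6 = 2. Add edge {2,7}. Now deg[7]=0, deg[2]=1.
Step 7: smallest deg-1 vertex = 2, p_7 = 5. Add edge {2,5}. Now deg[2]=0, deg[5]=1.
Step 8: smallest deg-1 vertex = 5, p_8 = 8. Add edge {5,8}. Now deg[5]=0, deg[8]=1.
Final: two remaining deg-1 vertices are 8, 10. Add edge {8,10}.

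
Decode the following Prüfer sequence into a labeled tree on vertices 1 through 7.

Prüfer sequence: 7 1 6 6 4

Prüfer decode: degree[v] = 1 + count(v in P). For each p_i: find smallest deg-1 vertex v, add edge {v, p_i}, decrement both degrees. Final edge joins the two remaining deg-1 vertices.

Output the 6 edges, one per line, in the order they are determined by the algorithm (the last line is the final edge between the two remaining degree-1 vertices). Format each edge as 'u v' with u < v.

Answer: 2 7
1 3
1 6
5 6
4 6
4 7

Derivation:
Initial degrees: {1:2, 2:1, 3:1, 4:2, 5:1, 6:3, 7:2}
Step 1: smallest deg-1 vertex = 2, p_1 = 7. Add edge {2,7}. Now deg[2]=0, deg[7]=1.
Step 2: smallest deg-1 vertex = 3, p_2 = 1. Add edge {1,3}. Now deg[3]=0, deg[1]=1.
Step 3: smallest deg-1 vertex = 1, p_3 = 6. Add edge {1,6}. Now deg[1]=0, deg[6]=2.
Step 4: smallest deg-1 vertex = 5, p_4 = 6. Add edge {5,6}. Now deg[5]=0, deg[6]=1.
Step 5: smallest deg-1 vertex = 6, p_5 = 4. Add edge {4,6}. Now deg[6]=0, deg[4]=1.
Final: two remaining deg-1 vertices are 4, 7. Add edge {4,7}.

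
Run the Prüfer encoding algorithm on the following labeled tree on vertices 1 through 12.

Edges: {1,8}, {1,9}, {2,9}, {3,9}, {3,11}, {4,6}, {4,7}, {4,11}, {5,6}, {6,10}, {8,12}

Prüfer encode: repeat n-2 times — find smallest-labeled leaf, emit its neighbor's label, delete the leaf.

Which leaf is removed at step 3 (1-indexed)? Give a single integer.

Step 1: current leaves = {2,5,7,10,12}. Remove leaf 2 (neighbor: 9).
Step 2: current leaves = {5,7,10,12}. Remove leaf 5 (neighbor: 6).
Step 3: current leaves = {7,10,12}. Remove leaf 7 (neighbor: 4).

Answer: 7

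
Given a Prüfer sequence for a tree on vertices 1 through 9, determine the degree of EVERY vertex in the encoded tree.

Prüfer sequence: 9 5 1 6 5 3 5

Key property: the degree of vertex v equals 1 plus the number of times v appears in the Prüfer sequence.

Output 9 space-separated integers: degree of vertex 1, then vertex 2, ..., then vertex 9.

p_1 = 9: count[9] becomes 1
p_2 = 5: count[5] becomes 1
p_3 = 1: count[1] becomes 1
p_4 = 6: count[6] becomes 1
p_5 = 5: count[5] becomes 2
p_6 = 3: count[3] becomes 1
p_7 = 5: count[5] becomes 3
Degrees (1 + count): deg[1]=1+1=2, deg[2]=1+0=1, deg[3]=1+1=2, deg[4]=1+0=1, deg[5]=1+3=4, deg[6]=1+1=2, deg[7]=1+0=1, deg[8]=1+0=1, deg[9]=1+1=2

Answer: 2 1 2 1 4 2 1 1 2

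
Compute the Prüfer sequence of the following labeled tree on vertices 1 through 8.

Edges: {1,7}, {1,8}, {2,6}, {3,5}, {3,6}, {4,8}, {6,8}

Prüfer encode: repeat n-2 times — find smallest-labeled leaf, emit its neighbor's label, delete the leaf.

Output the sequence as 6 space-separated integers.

Answer: 6 8 3 6 8 1

Derivation:
Step 1: leaves = {2,4,5,7}. Remove smallest leaf 2, emit neighbor 6.
Step 2: leaves = {4,5,7}. Remove smallest leaf 4, emit neighbor 8.
Step 3: leaves = {5,7}. Remove smallest leaf 5, emit neighbor 3.
Step 4: leaves = {3,7}. Remove smallest leaf 3, emit neighbor 6.
Step 5: leaves = {6,7}. Remove smallest leaf 6, emit neighbor 8.
Step 6: leaves = {7,8}. Remove smallest leaf 7, emit neighbor 1.
Done: 2 vertices remain (1, 8). Sequence = [6 8 3 6 8 1]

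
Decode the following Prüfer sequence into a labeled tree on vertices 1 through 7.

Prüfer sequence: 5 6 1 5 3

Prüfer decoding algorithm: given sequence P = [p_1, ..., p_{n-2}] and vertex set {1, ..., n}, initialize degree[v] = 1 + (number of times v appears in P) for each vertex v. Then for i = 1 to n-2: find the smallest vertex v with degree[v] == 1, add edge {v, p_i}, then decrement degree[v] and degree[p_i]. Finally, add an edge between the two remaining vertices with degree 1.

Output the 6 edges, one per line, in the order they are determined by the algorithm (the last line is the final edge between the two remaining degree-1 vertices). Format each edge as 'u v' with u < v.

Answer: 2 5
4 6
1 6
1 5
3 5
3 7

Derivation:
Initial degrees: {1:2, 2:1, 3:2, 4:1, 5:3, 6:2, 7:1}
Step 1: smallest deg-1 vertex = 2, p_1 = 5. Add edge {2,5}. Now deg[2]=0, deg[5]=2.
Step 2: smallest deg-1 vertex = 4, p_2 = 6. Add edge {4,6}. Now deg[4]=0, deg[6]=1.
Step 3: smallest deg-1 vertex = 6, p_3 = 1. Add edge {1,6}. Now deg[6]=0, deg[1]=1.
Step 4: smallest deg-1 vertex = 1, p_4 = 5. Add edge {1,5}. Now deg[1]=0, deg[5]=1.
Step 5: smallest deg-1 vertex = 5, p_5 = 3. Add edge {3,5}. Now deg[5]=0, deg[3]=1.
Final: two remaining deg-1 vertices are 3, 7. Add edge {3,7}.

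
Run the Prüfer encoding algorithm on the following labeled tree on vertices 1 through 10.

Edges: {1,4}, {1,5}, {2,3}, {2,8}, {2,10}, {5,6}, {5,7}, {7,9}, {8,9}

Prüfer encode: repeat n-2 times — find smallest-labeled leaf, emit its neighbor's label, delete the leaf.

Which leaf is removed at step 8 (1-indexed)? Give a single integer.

Step 1: current leaves = {3,4,6,10}. Remove leaf 3 (neighbor: 2).
Step 2: current leaves = {4,6,10}. Remove leaf 4 (neighbor: 1).
Step 3: current leaves = {1,6,10}. Remove leaf 1 (neighbor: 5).
Step 4: current leaves = {6,10}. Remove leaf 6 (neighbor: 5).
Step 5: current leaves = {5,10}. Remove leaf 5 (neighbor: 7).
Step 6: current leaves = {7,10}. Remove leaf 7 (neighbor: 9).
Step 7: current leaves = {9,10}. Remove leaf 9 (neighbor: 8).
Step 8: current leaves = {8,10}. Remove leaf 8 (neighbor: 2).

Answer: 8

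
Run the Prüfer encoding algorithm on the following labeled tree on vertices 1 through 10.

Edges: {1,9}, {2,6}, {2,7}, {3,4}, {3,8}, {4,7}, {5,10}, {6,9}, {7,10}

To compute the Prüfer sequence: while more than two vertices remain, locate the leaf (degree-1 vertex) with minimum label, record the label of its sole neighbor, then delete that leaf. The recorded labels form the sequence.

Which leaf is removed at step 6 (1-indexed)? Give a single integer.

Answer: 9

Derivation:
Step 1: current leaves = {1,5,8}. Remove leaf 1 (neighbor: 9).
Step 2: current leaves = {5,8,9}. Remove leaf 5 (neighbor: 10).
Step 3: current leaves = {8,9,10}. Remove leaf 8 (neighbor: 3).
Step 4: current leaves = {3,9,10}. Remove leaf 3 (neighbor: 4).
Step 5: current leaves = {4,9,10}. Remove leaf 4 (neighbor: 7).
Step 6: current leaves = {9,10}. Remove leaf 9 (neighbor: 6).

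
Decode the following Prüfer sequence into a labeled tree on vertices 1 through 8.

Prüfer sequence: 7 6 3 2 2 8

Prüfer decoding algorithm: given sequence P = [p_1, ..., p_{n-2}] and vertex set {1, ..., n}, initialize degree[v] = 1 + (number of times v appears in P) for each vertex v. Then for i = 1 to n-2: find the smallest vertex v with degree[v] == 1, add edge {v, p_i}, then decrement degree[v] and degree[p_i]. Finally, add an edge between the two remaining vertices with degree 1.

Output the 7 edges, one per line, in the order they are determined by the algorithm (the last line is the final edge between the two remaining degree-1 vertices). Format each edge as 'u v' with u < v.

Initial degrees: {1:1, 2:3, 3:2, 4:1, 5:1, 6:2, 7:2, 8:2}
Step 1: smallest deg-1 vertex = 1, p_1 = 7. Add edge {1,7}. Now deg[1]=0, deg[7]=1.
Step 2: smallest deg-1 vertex = 4, p_2 = 6. Add edge {4,6}. Now deg[4]=0, deg[6]=1.
Step 3: smallest deg-1 vertex = 5, p_3 = 3. Add edge {3,5}. Now deg[5]=0, deg[3]=1.
Step 4: smallest deg-1 vertex = 3, p_4 = 2. Add edge {2,3}. Now deg[3]=0, deg[2]=2.
Step 5: smallest deg-1 vertex = 6, p_5 = 2. Add edge {2,6}. Now deg[6]=0, deg[2]=1.
Step 6: smallest deg-1 vertex = 2, p_6 = 8. Add edge {2,8}. Now deg[2]=0, deg[8]=1.
Final: two remaining deg-1 vertices are 7, 8. Add edge {7,8}.

Answer: 1 7
4 6
3 5
2 3
2 6
2 8
7 8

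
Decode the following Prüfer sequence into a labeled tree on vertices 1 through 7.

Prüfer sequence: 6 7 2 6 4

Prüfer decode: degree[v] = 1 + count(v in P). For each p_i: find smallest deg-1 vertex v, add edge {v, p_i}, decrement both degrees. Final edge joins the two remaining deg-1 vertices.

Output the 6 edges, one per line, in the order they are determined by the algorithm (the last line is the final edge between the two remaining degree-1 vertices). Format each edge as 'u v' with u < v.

Initial degrees: {1:1, 2:2, 3:1, 4:2, 5:1, 6:3, 7:2}
Step 1: smallest deg-1 vertex = 1, p_1 = 6. Add edge {1,6}. Now deg[1]=0, deg[6]=2.
Step 2: smallest deg-1 vertex = 3, p_2 = 7. Add edge {3,7}. Now deg[3]=0, deg[7]=1.
Step 3: smallest deg-1 vertex = 5, p_3 = 2. Add edge {2,5}. Now deg[5]=0, deg[2]=1.
Step 4: smallest deg-1 vertex = 2, p_4 = 6. Add edge {2,6}. Now deg[2]=0, deg[6]=1.
Step 5: smallest deg-1 vertex = 6, p_5 = 4. Add edge {4,6}. Now deg[6]=0, deg[4]=1.
Final: two remaining deg-1 vertices are 4, 7. Add edge {4,7}.

Answer: 1 6
3 7
2 5
2 6
4 6
4 7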